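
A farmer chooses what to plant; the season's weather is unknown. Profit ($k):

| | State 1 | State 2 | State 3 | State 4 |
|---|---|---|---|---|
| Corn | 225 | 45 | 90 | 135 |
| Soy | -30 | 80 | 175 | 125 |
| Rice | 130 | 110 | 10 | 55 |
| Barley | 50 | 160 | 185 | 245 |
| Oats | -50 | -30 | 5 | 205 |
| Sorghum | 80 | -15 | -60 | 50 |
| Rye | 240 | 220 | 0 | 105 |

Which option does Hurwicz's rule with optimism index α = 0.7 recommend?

Corn: 0.7·225 + 0.3·45 = 171
Soy: 0.7·175 + 0.3·(-30) = 113.5
Rice: 0.7·130 + 0.3·10 = 94
Barley: 0.7·245 + 0.3·50 = 186.5
Oats: 0.7·205 + 0.3·(-50) = 128.5
Sorghum: 0.7·80 + 0.3·(-60) = 38
Rye: 0.7·240 + 0.3·0 = 168
Highest Hurwicz score = 186.5 → Barley.

Barley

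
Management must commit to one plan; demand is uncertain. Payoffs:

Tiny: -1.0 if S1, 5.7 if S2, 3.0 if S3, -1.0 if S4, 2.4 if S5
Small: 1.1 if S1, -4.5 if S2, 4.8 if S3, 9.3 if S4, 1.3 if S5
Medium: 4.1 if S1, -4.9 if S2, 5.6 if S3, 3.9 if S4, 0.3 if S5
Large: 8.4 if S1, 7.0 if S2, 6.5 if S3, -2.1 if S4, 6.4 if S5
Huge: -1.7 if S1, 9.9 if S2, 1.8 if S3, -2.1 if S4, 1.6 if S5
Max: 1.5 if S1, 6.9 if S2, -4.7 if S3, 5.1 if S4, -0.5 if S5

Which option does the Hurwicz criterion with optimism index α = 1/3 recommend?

Huge

Tiny: 1/3·5.7 + 2/3·(-1.0) = 37/30
Small: 1/3·9.3 + 2/3·(-4.5) = 0.1
Medium: 1/3·5.6 + 2/3·(-4.9) = -1.4
Large: 1/3·8.4 + 2/3·(-2.1) = 1.4
Huge: 1/3·9.9 + 2/3·(-2.1) = 1.9
Max: 1/3·6.9 + 2/3·(-4.7) = -5/6
Highest Hurwicz score = 1.9 → Huge.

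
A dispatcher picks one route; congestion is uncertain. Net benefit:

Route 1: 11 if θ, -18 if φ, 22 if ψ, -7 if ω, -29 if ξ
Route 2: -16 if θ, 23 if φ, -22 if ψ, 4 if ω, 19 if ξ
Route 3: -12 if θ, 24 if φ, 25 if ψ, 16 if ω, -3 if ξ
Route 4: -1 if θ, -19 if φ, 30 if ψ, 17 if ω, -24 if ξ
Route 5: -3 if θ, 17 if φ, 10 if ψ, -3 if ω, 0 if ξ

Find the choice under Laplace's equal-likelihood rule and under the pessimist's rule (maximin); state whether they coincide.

laplace → Route 3; maximin → Route 5 (disagree)

Row averages: Route 1=-4.2, Route 2=1.6, Route 3=10, Route 4=0.6, Route 5=4.2
Highest average = 10 → Route 3.
Row minima: Route 1=-29, Route 2=-22, Route 3=-12, Route 4=-24, Route 5=-3
Best worst-case = -3 → Route 5.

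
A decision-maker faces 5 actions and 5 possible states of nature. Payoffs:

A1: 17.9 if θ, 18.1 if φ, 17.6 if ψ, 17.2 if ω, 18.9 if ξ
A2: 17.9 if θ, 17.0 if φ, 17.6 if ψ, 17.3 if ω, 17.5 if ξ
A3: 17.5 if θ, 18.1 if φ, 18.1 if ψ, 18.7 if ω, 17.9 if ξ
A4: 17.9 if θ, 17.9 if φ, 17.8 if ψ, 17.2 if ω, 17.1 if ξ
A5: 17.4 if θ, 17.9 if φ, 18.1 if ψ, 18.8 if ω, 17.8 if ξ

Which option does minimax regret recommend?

A3

Column bests: θ=17.9, φ=18.1, ψ=18.1, ω=18.8, ξ=18.9.
A1 regrets: 0.0, 0.0, 0.5, 1.6, 0.0 → max 1.6
A2 regrets: 0.0, 1.1, 0.5, 1.5, 1.4 → max 1.5
A3 regrets: 0.4, 0.0, 0.0, 0.1, 1.0 → max 1.0
A4 regrets: 0.0, 0.2, 0.3, 1.6, 1.8 → max 1.8
A5 regrets: 0.5, 0.2, 0.0, 0.0, 1.1 → max 1.1
Smallest max regret = 1.0 → A3.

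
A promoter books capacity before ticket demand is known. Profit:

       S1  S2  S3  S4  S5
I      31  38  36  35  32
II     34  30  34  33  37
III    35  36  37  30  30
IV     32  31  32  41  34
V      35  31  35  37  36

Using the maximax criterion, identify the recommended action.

IV

Row maxima: I=38, II=37, III=37, IV=41, V=37
Best best-case = 41 → IV.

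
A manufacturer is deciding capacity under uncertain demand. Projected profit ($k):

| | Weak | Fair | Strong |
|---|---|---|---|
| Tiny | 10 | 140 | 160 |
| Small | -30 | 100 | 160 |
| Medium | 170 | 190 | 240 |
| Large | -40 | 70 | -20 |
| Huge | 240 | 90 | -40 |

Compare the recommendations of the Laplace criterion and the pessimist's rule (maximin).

Row averages: Tiny=310/3, Small=230/3, Medium=200, Large=10/3, Huge=290/3
Highest average = 200 → Medium.
Row minima: Tiny=10, Small=-30, Medium=170, Large=-40, Huge=-40
Best worst-case = 170 → Medium.

laplace → Medium; maximin → Medium (agree)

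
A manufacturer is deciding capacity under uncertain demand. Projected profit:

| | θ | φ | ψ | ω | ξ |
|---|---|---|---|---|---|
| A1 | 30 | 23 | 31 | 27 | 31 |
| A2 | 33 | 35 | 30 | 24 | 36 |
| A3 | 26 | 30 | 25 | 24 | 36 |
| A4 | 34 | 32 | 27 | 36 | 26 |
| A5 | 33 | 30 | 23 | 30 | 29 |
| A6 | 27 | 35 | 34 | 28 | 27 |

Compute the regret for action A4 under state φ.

3

Best payoff under φ is 35.
Regret = 35 − 32 = 3.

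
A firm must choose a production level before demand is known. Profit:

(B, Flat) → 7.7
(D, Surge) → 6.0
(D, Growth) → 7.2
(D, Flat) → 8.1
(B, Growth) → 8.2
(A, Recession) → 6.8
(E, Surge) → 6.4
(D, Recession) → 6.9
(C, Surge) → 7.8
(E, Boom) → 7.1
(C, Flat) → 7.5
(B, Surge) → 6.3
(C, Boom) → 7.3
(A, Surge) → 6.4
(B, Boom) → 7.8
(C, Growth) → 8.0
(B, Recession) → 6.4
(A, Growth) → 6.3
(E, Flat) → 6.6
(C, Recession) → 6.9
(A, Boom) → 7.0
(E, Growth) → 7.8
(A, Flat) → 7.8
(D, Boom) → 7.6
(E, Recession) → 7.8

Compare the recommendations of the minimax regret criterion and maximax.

minimax regret → C; maximax → B (disagree)

Column bests: Recession=7.8, Flat=8.1, Growth=8.2, Boom=7.8, Surge=7.8.
A regrets: 1.0, 0.3, 1.9, 0.8, 1.4 → max 1.9
B regrets: 1.4, 0.4, 0.0, 0.0, 1.5 → max 1.5
C regrets: 0.9, 0.6, 0.2, 0.5, 0.0 → max 0.9
D regrets: 0.9, 0.0, 1.0, 0.2, 1.8 → max 1.8
E regrets: 0.0, 1.5, 0.4, 0.7, 1.4 → max 1.5
Smallest max regret = 0.9 → C.
Row maxima: A=7.8, B=8.2, C=8.0, D=8.1, E=7.8
Best best-case = 8.2 → B.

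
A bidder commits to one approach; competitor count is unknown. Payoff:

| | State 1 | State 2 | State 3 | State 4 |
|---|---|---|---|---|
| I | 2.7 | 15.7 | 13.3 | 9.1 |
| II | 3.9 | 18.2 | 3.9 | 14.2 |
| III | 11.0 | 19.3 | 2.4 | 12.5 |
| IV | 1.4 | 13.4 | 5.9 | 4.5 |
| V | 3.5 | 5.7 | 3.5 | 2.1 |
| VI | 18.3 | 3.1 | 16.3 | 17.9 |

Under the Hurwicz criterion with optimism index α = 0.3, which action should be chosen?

I: 0.3·15.7 + 0.7·2.7 = 6.6
II: 0.3·18.2 + 0.7·3.9 = 8.19
III: 0.3·19.3 + 0.7·2.4 = 7.47
IV: 0.3·13.4 + 0.7·1.4 = 5
V: 0.3·5.7 + 0.7·2.1 = 3.18
VI: 0.3·18.3 + 0.7·3.1 = 7.66
Highest Hurwicz score = 8.19 → II.

II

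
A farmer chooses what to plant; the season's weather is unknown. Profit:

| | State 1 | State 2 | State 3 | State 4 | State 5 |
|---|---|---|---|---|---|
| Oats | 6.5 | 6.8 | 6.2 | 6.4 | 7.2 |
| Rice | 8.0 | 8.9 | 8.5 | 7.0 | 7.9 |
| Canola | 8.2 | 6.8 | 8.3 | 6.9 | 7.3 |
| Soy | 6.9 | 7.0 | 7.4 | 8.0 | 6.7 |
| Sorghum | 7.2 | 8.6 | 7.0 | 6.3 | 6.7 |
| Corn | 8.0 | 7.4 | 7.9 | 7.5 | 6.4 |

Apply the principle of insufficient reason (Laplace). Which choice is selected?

Rice

Row averages: Oats=6.62, Rice=8.06, Canola=7.5, Soy=7.2, Sorghum=7.16, Corn=7.44
Highest average = 8.06 → Rice.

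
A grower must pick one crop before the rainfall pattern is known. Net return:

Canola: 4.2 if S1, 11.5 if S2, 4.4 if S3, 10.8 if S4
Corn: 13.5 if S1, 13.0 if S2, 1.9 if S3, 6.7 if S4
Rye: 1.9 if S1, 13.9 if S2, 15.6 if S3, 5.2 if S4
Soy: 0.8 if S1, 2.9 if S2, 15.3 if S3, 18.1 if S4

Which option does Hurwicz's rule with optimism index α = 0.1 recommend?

Canola: 0.1·11.5 + 0.9·4.2 = 4.93
Corn: 0.1·13.5 + 0.9·1.9 = 3.06
Rye: 0.1·15.6 + 0.9·1.9 = 3.27
Soy: 0.1·18.1 + 0.9·0.8 = 2.53
Highest Hurwicz score = 4.93 → Canola.

Canola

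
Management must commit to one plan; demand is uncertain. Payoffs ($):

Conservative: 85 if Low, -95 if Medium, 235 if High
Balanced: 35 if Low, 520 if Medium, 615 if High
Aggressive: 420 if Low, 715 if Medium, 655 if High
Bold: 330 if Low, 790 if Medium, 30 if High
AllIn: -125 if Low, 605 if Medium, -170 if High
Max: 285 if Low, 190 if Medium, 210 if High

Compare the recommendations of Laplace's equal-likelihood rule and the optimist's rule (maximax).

Row averages: Conservative=75, Balanced=390, Aggressive=1790/3, Bold=1150/3, AllIn=310/3, Max=685/3
Highest average = 1790/3 → Aggressive.
Row maxima: Conservative=235, Balanced=615, Aggressive=715, Bold=790, AllIn=605, Max=285
Best best-case = 790 → Bold.

laplace → Aggressive; maximax → Bold (disagree)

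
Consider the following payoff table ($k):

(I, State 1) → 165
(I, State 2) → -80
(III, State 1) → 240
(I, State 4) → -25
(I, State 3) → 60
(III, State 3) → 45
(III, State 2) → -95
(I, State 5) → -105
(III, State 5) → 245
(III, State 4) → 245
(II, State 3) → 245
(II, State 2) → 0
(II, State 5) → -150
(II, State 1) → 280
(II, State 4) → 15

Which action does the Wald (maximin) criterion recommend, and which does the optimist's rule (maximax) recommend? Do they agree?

Row minima: I=-105, II=-150, III=-95
Best worst-case = -95 → III.
Row maxima: I=165, II=280, III=245
Best best-case = 280 → II.

maximin → III; maximax → II (disagree)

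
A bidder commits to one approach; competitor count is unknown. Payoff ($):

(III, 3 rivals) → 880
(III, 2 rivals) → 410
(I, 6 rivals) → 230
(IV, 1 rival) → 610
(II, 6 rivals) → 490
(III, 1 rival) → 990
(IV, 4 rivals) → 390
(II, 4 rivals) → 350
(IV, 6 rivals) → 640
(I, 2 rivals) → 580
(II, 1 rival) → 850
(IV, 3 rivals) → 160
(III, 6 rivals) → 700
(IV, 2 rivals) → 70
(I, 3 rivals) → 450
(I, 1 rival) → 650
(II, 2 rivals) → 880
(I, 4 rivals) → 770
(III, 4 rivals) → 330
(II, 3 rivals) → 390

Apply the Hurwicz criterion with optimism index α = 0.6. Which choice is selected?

I: 0.6·770 + 0.4·230 = 554
II: 0.6·880 + 0.4·350 = 668
III: 0.6·990 + 0.4·330 = 726
IV: 0.6·640 + 0.4·70 = 412
Highest Hurwicz score = 726 → III.

III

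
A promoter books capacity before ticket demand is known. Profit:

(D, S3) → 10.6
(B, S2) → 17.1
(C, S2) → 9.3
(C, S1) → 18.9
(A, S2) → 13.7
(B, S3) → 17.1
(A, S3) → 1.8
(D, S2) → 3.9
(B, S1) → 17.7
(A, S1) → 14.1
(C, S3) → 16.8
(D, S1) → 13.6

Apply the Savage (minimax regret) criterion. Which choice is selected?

B

Column bests: S1=18.9, S2=17.1, S3=17.1.
A regrets: 4.8, 3.4, 15.3 → max 15.3
B regrets: 1.2, 0.0, 0.0 → max 1.2
C regrets: 0.0, 7.8, 0.3 → max 7.8
D regrets: 5.3, 13.2, 6.5 → max 13.2
Smallest max regret = 1.2 → B.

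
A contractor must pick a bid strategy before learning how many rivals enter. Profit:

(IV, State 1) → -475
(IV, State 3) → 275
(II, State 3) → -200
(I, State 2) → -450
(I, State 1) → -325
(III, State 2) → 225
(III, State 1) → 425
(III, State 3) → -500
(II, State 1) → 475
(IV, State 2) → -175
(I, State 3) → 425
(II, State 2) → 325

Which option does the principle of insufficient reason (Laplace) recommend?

Row averages: I=-350/3, II=200, III=50, IV=-125
Highest average = 200 → II.

II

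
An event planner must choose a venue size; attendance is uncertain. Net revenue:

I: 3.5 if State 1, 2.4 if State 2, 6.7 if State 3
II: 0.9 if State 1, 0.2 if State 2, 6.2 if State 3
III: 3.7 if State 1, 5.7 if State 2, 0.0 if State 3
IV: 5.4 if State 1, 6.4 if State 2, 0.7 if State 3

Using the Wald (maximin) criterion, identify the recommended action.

Row minima: I=2.4, II=0.2, III=0.0, IV=0.7
Best worst-case = 2.4 → I.

I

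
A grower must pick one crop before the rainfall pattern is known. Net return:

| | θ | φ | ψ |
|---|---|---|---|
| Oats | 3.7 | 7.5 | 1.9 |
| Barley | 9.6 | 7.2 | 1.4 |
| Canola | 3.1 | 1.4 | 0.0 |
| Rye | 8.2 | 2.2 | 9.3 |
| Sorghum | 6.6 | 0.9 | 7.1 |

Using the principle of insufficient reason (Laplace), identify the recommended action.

Row averages: Oats=131/30, Barley=91/15, Canola=1.5, Rye=197/30, Sorghum=73/15
Highest average = 197/30 → Rye.

Rye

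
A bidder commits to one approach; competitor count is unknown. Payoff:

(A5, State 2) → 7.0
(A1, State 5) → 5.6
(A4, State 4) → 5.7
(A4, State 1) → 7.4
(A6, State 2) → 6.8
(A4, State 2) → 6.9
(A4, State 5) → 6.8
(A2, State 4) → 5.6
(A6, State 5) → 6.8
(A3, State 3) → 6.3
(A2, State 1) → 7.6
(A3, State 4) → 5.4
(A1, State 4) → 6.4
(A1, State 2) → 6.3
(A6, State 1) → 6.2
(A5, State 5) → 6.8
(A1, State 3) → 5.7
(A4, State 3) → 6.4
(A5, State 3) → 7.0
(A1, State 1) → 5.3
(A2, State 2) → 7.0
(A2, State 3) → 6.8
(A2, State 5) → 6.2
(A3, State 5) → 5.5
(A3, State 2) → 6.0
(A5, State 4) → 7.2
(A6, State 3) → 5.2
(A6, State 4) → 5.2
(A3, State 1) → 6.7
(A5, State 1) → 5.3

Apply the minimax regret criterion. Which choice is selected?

Column bests: State 1=7.6, State 2=7.0, State 3=7.0, State 4=7.2, State 5=6.8.
A1 regrets: 2.3, 0.7, 1.3, 0.8, 1.2 → max 2.3
A2 regrets: 0.0, 0.0, 0.2, 1.6, 0.6 → max 1.6
A3 regrets: 0.9, 1.0, 0.7, 1.8, 1.3 → max 1.8
A4 regrets: 0.2, 0.1, 0.6, 1.5, 0.0 → max 1.5
A5 regrets: 2.3, 0.0, 0.0, 0.0, 0.0 → max 2.3
A6 regrets: 1.4, 0.2, 1.8, 2.0, 0.0 → max 2.0
Smallest max regret = 1.5 → A4.

A4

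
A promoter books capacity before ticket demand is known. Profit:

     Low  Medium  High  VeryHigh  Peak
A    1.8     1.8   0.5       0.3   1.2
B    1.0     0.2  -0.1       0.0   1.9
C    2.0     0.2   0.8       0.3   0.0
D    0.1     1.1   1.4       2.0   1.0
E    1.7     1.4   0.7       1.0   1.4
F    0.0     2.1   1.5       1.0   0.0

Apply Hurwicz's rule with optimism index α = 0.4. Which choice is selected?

E

A: 0.4·1.8 + 0.6·0.3 = 0.9
B: 0.4·1.9 + 0.6·(-0.1) = 0.7
C: 0.4·2.0 + 0.6·0.0 = 0.8
D: 0.4·2.0 + 0.6·0.1 = 0.86
E: 0.4·1.7 + 0.6·0.7 = 1.1
F: 0.4·2.1 + 0.6·0.0 = 0.84
Highest Hurwicz score = 1.1 → E.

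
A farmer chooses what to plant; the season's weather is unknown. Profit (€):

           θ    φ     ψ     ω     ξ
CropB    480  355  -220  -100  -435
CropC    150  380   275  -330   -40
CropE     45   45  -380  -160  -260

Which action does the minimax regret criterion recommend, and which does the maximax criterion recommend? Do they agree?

Column bests: θ=480, φ=380, ψ=275, ω=-100, ξ=-40.
CropB regrets: 0, 25, 495, 0, 395 → max 495
CropC regrets: 330, 0, 0, 230, 0 → max 330
CropE regrets: 435, 335, 655, 60, 220 → max 655
Smallest max regret = 330 → CropC.
Row maxima: CropB=480, CropC=380, CropE=45
Best best-case = 480 → CropB.

minimax regret → CropC; maximax → CropB (disagree)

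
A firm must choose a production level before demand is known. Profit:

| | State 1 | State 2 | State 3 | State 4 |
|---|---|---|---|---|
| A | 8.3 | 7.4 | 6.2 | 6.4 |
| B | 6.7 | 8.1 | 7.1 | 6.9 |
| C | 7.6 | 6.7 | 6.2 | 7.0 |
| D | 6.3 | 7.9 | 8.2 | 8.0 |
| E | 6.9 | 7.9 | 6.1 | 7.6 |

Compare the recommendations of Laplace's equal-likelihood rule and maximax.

laplace → D; maximax → A (disagree)

Row averages: A=7.075, B=7.2, C=6.875, D=7.6, E=7.125
Highest average = 7.6 → D.
Row maxima: A=8.3, B=8.1, C=7.6, D=8.2, E=7.9
Best best-case = 8.3 → A.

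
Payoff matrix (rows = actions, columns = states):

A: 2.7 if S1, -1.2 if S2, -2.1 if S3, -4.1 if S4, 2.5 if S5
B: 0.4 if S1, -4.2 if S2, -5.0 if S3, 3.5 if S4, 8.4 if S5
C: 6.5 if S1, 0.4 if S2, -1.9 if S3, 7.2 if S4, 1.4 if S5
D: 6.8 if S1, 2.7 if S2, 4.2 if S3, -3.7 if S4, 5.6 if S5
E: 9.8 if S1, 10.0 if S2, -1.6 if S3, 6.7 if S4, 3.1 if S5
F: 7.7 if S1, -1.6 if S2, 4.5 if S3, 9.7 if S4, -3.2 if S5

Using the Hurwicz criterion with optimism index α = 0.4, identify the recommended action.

A: 0.4·2.7 + 0.6·(-4.1) = -1.38
B: 0.4·8.4 + 0.6·(-5.0) = 0.36
C: 0.4·7.2 + 0.6·(-1.9) = 1.74
D: 0.4·6.8 + 0.6·(-3.7) = 0.5
E: 0.4·10.0 + 0.6·(-1.6) = 3.04
F: 0.4·9.7 + 0.6·(-3.2) = 1.96
Highest Hurwicz score = 3.04 → E.

E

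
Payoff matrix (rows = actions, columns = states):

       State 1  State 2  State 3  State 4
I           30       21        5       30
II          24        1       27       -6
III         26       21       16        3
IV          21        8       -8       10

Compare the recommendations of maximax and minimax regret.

Row maxima: I=30, II=27, III=26, IV=21
Best best-case = 30 → I.
Column bests: State 1=30, State 2=21, State 3=27, State 4=30.
I regrets: 0, 0, 22, 0 → max 22
II regrets: 6, 20, 0, 36 → max 36
III regrets: 4, 0, 11, 27 → max 27
IV regrets: 9, 13, 35, 20 → max 35
Smallest max regret = 22 → I.

maximax → I; minimax regret → I (agree)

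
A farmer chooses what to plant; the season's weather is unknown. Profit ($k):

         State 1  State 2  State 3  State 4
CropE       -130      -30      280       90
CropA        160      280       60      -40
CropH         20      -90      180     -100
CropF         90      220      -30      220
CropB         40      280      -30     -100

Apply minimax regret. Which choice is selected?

CropA

Column bests: State 1=160, State 2=280, State 3=280, State 4=220.
CropE regrets: 290, 310, 0, 130 → max 310
CropA regrets: 0, 0, 220, 260 → max 260
CropH regrets: 140, 370, 100, 320 → max 370
CropF regrets: 70, 60, 310, 0 → max 310
CropB regrets: 120, 0, 310, 320 → max 320
Smallest max regret = 260 → CropA.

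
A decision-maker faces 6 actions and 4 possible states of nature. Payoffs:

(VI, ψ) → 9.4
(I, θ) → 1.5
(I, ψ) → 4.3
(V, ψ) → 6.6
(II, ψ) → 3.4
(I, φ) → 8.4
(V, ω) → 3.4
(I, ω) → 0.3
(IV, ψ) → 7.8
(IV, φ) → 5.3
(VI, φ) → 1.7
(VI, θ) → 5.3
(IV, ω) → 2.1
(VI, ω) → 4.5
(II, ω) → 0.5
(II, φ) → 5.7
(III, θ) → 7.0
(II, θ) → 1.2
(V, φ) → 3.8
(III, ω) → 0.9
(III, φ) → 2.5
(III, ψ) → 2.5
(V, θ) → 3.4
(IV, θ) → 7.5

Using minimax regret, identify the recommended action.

Column bests: θ=7.5, φ=8.4, ψ=9.4, ω=4.5.
I regrets: 6.0, 0.0, 5.1, 4.2 → max 6.0
II regrets: 6.3, 2.7, 6.0, 4.0 → max 6.3
III regrets: 0.5, 5.9, 6.9, 3.6 → max 6.9
IV regrets: 0.0, 3.1, 1.6, 2.4 → max 3.1
V regrets: 4.1, 4.6, 2.8, 1.1 → max 4.6
VI regrets: 2.2, 6.7, 0.0, 0.0 → max 6.7
Smallest max regret = 3.1 → IV.

IV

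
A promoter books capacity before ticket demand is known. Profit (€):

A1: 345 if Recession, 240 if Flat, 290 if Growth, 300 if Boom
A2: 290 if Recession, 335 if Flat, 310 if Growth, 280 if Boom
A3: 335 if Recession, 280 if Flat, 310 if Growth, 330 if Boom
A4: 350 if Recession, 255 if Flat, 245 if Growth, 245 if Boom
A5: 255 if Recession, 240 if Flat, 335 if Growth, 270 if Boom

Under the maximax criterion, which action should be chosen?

Row maxima: A1=345, A2=335, A3=335, A4=350, A5=335
Best best-case = 350 → A4.

A4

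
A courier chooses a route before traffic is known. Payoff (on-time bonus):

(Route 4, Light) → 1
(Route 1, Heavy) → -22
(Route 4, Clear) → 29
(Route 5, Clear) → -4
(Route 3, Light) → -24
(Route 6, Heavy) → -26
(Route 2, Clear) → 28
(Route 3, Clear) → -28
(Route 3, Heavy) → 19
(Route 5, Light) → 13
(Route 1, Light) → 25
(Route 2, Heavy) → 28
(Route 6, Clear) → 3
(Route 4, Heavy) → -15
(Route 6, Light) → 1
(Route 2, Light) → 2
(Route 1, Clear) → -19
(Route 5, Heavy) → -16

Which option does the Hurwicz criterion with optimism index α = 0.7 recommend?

Route 2

Route 1: 0.7·25 + 0.3·(-22) = 10.9
Route 2: 0.7·28 + 0.3·2 = 20.2
Route 3: 0.7·19 + 0.3·(-28) = 4.9
Route 4: 0.7·29 + 0.3·(-15) = 15.8
Route 5: 0.7·13 + 0.3·(-16) = 4.3
Route 6: 0.7·3 + 0.3·(-26) = -5.7
Highest Hurwicz score = 20.2 → Route 2.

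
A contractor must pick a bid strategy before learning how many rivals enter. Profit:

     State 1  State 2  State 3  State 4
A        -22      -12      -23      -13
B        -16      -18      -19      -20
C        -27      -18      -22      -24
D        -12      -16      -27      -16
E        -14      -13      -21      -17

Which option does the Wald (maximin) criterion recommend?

Row minima: A=-23, B=-20, C=-27, D=-27, E=-21
Best worst-case = -20 → B.

B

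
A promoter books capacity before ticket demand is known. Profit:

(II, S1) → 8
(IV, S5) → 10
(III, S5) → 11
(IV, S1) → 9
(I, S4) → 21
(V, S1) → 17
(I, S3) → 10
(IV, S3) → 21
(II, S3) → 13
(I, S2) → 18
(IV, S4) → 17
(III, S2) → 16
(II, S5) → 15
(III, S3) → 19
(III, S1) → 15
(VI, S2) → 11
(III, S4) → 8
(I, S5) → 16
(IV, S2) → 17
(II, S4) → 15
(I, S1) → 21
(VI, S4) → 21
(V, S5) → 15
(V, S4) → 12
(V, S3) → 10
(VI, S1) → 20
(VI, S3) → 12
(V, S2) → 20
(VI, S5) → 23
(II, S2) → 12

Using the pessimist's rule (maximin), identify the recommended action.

Row minima: I=10, II=8, III=8, IV=9, V=10, VI=11
Best worst-case = 11 → VI.

VI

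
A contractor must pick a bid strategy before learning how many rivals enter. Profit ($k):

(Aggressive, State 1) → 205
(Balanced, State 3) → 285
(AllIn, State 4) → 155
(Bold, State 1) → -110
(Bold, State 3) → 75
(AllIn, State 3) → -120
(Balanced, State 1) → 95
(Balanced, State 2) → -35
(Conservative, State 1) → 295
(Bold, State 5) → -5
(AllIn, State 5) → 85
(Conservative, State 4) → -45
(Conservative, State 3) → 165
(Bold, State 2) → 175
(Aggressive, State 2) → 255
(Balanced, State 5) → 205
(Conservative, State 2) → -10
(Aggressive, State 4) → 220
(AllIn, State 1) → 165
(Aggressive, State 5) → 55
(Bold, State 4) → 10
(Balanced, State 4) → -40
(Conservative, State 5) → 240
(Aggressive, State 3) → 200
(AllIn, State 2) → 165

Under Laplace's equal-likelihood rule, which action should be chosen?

Aggressive

Row averages: Conservative=129, Balanced=102, Aggressive=187, Bold=29, AllIn=90
Highest average = 187 → Aggressive.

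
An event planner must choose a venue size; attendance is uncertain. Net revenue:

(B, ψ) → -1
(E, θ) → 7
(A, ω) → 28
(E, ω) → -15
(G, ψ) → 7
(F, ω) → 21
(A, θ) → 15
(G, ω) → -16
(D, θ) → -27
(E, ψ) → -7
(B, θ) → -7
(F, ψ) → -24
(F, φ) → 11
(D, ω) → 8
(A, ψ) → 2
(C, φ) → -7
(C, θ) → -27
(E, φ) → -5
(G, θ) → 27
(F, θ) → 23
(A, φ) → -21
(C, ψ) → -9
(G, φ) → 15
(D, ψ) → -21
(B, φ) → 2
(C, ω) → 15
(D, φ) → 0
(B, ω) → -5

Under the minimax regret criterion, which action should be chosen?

Column bests: θ=27, φ=15, ψ=7, ω=28.
A regrets: 12, 36, 5, 0 → max 36
B regrets: 34, 13, 8, 33 → max 34
C regrets: 54, 22, 16, 13 → max 54
D regrets: 54, 15, 28, 20 → max 54
E regrets: 20, 20, 14, 43 → max 43
F regrets: 4, 4, 31, 7 → max 31
G regrets: 0, 0, 0, 44 → max 44
Smallest max regret = 31 → F.

F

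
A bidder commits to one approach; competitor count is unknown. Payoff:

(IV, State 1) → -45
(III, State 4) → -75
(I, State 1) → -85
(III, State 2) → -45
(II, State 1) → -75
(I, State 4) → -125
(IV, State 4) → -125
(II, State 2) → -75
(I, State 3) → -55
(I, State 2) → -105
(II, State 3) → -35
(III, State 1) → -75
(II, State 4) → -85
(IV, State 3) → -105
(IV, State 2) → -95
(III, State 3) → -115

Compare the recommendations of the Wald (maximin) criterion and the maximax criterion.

Row minima: I=-125, II=-85, III=-115, IV=-125
Best worst-case = -85 → II.
Row maxima: I=-55, II=-35, III=-45, IV=-45
Best best-case = -35 → II.

maximin → II; maximax → II (agree)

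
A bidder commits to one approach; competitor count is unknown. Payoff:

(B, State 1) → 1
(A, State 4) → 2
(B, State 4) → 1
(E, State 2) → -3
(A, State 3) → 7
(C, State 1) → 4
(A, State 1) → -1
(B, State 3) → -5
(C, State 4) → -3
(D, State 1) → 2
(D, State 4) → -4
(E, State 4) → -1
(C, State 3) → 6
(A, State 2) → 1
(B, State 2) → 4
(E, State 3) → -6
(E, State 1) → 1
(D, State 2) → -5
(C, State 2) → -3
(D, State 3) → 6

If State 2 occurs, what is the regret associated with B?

Best payoff under State 2 is 4.
Regret = 4 − 4 = 0.

0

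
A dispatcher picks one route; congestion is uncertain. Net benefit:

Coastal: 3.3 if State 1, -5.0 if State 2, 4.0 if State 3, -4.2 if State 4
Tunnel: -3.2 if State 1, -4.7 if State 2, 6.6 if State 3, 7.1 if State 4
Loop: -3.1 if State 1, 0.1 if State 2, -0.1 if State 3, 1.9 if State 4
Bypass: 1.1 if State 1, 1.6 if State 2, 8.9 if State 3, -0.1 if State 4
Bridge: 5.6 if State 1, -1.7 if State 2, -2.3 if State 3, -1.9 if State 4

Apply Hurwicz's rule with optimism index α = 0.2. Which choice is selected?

Coastal: 0.2·4.0 + 0.8·(-5.0) = -3.2
Tunnel: 0.2·7.1 + 0.8·(-4.7) = -2.34
Loop: 0.2·1.9 + 0.8·(-3.1) = -2.1
Bypass: 0.2·8.9 + 0.8·(-0.1) = 1.7
Bridge: 0.2·5.6 + 0.8·(-2.3) = -0.72
Highest Hurwicz score = 1.7 → Bypass.

Bypass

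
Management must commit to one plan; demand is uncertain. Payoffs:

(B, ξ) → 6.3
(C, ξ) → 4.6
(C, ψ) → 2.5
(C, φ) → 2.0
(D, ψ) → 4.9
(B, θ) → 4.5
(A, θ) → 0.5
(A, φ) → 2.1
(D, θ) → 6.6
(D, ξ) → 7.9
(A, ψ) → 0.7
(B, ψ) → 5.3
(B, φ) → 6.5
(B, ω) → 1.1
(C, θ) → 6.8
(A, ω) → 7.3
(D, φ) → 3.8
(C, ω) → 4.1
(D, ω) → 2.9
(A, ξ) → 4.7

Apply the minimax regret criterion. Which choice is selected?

D

Column bests: θ=6.8, φ=6.5, ψ=5.3, ω=7.3, ξ=7.9.
A regrets: 6.3, 4.4, 4.6, 0.0, 3.2 → max 6.3
B regrets: 2.3, 0.0, 0.0, 6.2, 1.6 → max 6.2
C regrets: 0.0, 4.5, 2.8, 3.2, 3.3 → max 4.5
D regrets: 0.2, 2.7, 0.4, 4.4, 0.0 → max 4.4
Smallest max regret = 4.4 → D.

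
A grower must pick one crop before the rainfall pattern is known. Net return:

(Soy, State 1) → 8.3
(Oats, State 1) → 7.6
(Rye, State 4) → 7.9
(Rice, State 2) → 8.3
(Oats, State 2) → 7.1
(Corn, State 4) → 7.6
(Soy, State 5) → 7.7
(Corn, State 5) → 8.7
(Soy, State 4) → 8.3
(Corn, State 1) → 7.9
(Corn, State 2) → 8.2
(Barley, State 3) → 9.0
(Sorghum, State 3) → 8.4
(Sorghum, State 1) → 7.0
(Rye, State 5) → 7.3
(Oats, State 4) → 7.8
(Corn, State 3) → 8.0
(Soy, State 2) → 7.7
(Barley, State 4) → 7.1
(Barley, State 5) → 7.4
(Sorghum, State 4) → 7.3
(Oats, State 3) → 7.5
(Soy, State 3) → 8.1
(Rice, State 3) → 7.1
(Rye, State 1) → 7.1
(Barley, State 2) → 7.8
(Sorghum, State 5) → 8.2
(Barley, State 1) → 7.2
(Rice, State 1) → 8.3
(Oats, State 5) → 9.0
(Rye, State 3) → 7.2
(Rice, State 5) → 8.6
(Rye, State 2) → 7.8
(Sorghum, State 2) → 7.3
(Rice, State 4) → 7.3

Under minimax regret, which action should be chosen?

Column bests: State 1=8.3, State 2=8.3, State 3=9.0, State 4=8.3, State 5=9.0.
Rice regrets: 0.0, 0.0, 1.9, 1.0, 0.4 → max 1.9
Sorghum regrets: 1.3, 1.0, 0.6, 1.0, 0.8 → max 1.3
Corn regrets: 0.4, 0.1, 1.0, 0.7, 0.3 → max 1.0
Barley regrets: 1.1, 0.5, 0.0, 1.2, 1.6 → max 1.6
Soy regrets: 0.0, 0.6, 0.9, 0.0, 1.3 → max 1.3
Oats regrets: 0.7, 1.2, 1.5, 0.5, 0.0 → max 1.5
Rye regrets: 1.2, 0.5, 1.8, 0.4, 1.7 → max 1.8
Smallest max regret = 1.0 → Corn.

Corn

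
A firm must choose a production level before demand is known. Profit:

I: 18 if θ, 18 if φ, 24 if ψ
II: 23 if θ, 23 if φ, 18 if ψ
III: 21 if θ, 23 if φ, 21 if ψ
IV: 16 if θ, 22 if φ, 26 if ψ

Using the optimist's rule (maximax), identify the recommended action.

IV

Row maxima: I=24, II=23, III=23, IV=26
Best best-case = 26 → IV.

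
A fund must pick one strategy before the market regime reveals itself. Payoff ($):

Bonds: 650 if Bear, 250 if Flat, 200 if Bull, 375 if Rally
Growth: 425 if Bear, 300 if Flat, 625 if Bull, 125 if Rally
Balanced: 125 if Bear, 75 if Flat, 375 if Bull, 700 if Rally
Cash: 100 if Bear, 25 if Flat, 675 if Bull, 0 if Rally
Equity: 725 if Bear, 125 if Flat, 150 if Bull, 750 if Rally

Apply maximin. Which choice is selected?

Bonds

Row minima: Bonds=200, Growth=125, Balanced=75, Cash=0, Equity=125
Best worst-case = 200 → Bonds.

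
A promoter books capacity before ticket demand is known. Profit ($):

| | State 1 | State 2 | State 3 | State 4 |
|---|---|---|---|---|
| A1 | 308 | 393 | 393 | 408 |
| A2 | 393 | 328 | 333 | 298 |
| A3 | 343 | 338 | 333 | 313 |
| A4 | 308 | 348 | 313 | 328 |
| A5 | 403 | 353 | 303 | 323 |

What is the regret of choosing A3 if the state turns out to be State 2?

55

Best payoff under State 2 is 393.
Regret = 393 − 338 = 55.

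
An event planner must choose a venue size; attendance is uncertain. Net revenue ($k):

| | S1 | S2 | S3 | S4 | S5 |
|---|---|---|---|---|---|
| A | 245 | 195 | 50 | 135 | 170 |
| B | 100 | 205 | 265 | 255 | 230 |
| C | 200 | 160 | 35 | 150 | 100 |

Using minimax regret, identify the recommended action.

B

Column bests: S1=245, S2=205, S3=265, S4=255, S5=230.
A regrets: 0, 10, 215, 120, 60 → max 215
B regrets: 145, 0, 0, 0, 0 → max 145
C regrets: 45, 45, 230, 105, 130 → max 230
Smallest max regret = 145 → B.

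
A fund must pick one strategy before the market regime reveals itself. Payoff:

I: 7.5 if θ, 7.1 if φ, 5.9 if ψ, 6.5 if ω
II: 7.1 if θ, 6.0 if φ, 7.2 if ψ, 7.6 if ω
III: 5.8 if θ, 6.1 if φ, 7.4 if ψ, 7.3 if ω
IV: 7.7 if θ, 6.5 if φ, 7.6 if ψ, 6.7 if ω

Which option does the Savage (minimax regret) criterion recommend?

IV

Column bests: θ=7.7, φ=7.1, ψ=7.6, ω=7.6.
I regrets: 0.2, 0.0, 1.7, 1.1 → max 1.7
II regrets: 0.6, 1.1, 0.4, 0.0 → max 1.1
III regrets: 1.9, 1.0, 0.2, 0.3 → max 1.9
IV regrets: 0.0, 0.6, 0.0, 0.9 → max 0.9
Smallest max regret = 0.9 → IV.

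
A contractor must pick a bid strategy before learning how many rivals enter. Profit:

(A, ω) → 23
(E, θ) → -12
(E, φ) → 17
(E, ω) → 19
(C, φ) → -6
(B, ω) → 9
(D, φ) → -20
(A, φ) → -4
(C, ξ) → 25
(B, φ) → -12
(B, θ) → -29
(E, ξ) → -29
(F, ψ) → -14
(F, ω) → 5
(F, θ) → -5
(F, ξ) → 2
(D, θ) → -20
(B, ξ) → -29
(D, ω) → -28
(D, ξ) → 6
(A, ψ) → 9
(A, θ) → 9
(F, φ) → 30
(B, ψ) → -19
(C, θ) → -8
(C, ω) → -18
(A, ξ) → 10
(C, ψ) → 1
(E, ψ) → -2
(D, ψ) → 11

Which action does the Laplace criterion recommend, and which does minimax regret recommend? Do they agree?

Row averages: A=9.4, B=-16, C=-1.2, D=-10.2, E=-1.4, F=3.6
Highest average = 9.4 → A.
Column bests: θ=9, φ=30, ψ=11, ω=23, ξ=25.
A regrets: 0, 34, 2, 0, 15 → max 34
B regrets: 38, 42, 30, 14, 54 → max 54
C regrets: 17, 36, 10, 41, 0 → max 41
D regrets: 29, 50, 0, 51, 19 → max 51
E regrets: 21, 13, 13, 4, 54 → max 54
F regrets: 14, 0, 25, 18, 23 → max 25
Smallest max regret = 25 → F.

laplace → A; minimax regret → F (disagree)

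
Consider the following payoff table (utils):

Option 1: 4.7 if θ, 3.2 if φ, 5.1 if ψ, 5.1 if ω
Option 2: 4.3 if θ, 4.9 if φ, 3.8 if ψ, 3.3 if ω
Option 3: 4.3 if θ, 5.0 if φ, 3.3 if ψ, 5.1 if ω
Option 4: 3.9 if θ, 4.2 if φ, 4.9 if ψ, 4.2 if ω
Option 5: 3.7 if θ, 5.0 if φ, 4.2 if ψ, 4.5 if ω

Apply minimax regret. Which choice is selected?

Column bests: θ=4.7, φ=5.0, ψ=5.1, ω=5.1.
Option 1 regrets: 0.0, 1.8, 0.0, 0.0 → max 1.8
Option 2 regrets: 0.4, 0.1, 1.3, 1.8 → max 1.8
Option 3 regrets: 0.4, 0.0, 1.8, 0.0 → max 1.8
Option 4 regrets: 0.8, 0.8, 0.2, 0.9 → max 0.9
Option 5 regrets: 1.0, 0.0, 0.9, 0.6 → max 1.0
Smallest max regret = 0.9 → Option 4.

Option 4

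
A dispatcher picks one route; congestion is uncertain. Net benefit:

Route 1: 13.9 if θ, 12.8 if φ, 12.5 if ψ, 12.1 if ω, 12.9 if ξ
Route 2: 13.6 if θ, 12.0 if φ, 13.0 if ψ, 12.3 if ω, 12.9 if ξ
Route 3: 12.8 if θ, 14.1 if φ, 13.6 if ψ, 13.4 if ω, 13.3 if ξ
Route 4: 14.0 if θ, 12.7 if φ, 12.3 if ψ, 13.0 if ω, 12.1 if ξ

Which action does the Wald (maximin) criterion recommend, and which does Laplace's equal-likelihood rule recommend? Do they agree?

Row minima: Route 1=12.1, Route 2=12.0, Route 3=12.8, Route 4=12.1
Best worst-case = 12.8 → Route 3.
Row averages: Route 1=12.84, Route 2=12.76, Route 3=13.44, Route 4=12.82
Highest average = 13.44 → Route 3.

maximin → Route 3; laplace → Route 3 (agree)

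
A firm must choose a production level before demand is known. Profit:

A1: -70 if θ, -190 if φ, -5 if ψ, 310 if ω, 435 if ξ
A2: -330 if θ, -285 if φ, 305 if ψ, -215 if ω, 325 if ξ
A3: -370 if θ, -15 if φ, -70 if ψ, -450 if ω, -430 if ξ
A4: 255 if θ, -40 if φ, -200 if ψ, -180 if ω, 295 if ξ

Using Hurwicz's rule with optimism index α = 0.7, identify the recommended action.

A1: 0.7·435 + 0.3·(-190) = 247.5
A2: 0.7·325 + 0.3·(-330) = 128.5
A3: 0.7·(-15) + 0.3·(-450) = -145.5
A4: 0.7·295 + 0.3·(-200) = 146.5
Highest Hurwicz score = 247.5 → A1.

A1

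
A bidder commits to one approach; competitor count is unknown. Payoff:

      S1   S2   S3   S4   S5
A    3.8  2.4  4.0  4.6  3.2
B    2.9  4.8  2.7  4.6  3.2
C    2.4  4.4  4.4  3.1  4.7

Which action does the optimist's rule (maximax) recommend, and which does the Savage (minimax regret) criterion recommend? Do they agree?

Row maxima: A=4.6, B=4.8, C=4.7
Best best-case = 4.8 → B.
Column bests: S1=3.8, S2=4.8, S3=4.4, S4=4.6, S5=4.7.
A regrets: 0.0, 2.4, 0.4, 0.0, 1.5 → max 2.4
B regrets: 0.9, 0.0, 1.7, 0.0, 1.5 → max 1.7
C regrets: 1.4, 0.4, 0.0, 1.5, 0.0 → max 1.5
Smallest max regret = 1.5 → C.

maximax → B; minimax regret → C (disagree)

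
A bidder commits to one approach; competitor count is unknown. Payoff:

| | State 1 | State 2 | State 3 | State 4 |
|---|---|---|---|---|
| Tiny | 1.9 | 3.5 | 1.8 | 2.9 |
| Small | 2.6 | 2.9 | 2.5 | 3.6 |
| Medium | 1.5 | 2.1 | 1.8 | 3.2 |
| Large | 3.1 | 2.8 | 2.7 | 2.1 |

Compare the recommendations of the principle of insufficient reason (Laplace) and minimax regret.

Row averages: Tiny=2.525, Small=2.9, Medium=2.15, Large=2.675
Highest average = 2.9 → Small.
Column bests: State 1=3.1, State 2=3.5, State 3=2.7, State 4=3.6.
Tiny regrets: 1.2, 0.0, 0.9, 0.7 → max 1.2
Small regrets: 0.5, 0.6, 0.2, 0.0 → max 0.6
Medium regrets: 1.6, 1.4, 0.9, 0.4 → max 1.6
Large regrets: 0.0, 0.7, 0.0, 1.5 → max 1.5
Smallest max regret = 0.6 → Small.

laplace → Small; minimax regret → Small (agree)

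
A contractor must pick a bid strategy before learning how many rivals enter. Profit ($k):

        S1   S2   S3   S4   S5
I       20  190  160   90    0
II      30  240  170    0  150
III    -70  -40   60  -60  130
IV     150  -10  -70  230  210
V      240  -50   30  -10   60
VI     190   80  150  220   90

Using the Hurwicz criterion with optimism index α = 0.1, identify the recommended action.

VI

I: 0.1·190 + 0.9·0 = 19
II: 0.1·240 + 0.9·0 = 24
III: 0.1·130 + 0.9·(-70) = -50
IV: 0.1·230 + 0.9·(-70) = -40
V: 0.1·240 + 0.9·(-50) = -21
VI: 0.1·220 + 0.9·80 = 94
Highest Hurwicz score = 94 → VI.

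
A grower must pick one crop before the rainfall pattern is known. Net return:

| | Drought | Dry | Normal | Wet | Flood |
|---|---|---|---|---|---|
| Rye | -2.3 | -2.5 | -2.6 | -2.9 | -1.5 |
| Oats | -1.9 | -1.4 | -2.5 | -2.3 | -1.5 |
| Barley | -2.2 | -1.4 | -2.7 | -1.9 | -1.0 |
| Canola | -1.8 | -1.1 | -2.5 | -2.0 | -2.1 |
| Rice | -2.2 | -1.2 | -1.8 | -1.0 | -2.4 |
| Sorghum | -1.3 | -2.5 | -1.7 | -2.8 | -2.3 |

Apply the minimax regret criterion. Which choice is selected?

Column bests: Drought=-1.3, Dry=-1.1, Normal=-1.7, Wet=-1.0, Flood=-1.0.
Rye regrets: 1.0, 1.4, 0.9, 1.9, 0.5 → max 1.9
Oats regrets: 0.6, 0.3, 0.8, 1.3, 0.5 → max 1.3
Barley regrets: 0.9, 0.3, 1.0, 0.9, 0.0 → max 1.0
Canola regrets: 0.5, 0.0, 0.8, 1.0, 1.1 → max 1.1
Rice regrets: 0.9, 0.1, 0.1, 0.0, 1.4 → max 1.4
Sorghum regrets: 0.0, 1.4, 0.0, 1.8, 1.3 → max 1.8
Smallest max regret = 1.0 → Barley.

Barley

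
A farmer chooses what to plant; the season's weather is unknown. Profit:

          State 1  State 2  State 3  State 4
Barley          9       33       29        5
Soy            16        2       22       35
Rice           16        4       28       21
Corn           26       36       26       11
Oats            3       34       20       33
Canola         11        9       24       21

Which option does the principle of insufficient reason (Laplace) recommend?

Corn

Row averages: Barley=19, Soy=18.75, Rice=17.25, Corn=24.75, Oats=22.5, Canola=16.25
Highest average = 24.75 → Corn.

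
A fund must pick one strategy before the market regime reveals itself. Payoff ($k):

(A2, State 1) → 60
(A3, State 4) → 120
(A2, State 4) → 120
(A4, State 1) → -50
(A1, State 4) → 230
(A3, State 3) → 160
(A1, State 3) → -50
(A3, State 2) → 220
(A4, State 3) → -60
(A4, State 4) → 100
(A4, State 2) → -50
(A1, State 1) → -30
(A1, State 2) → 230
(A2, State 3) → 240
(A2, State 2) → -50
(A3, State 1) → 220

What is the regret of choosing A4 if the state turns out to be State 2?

280

Best payoff under State 2 is 230.
Regret = 230 − (-50) = 280.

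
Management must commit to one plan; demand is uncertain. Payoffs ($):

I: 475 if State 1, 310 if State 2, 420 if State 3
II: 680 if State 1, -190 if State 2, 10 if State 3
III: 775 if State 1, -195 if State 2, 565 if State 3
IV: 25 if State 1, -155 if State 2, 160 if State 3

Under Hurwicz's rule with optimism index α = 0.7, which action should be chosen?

III

I: 0.7·475 + 0.3·310 = 425.5
II: 0.7·680 + 0.3·(-190) = 419
III: 0.7·775 + 0.3·(-195) = 484
IV: 0.7·160 + 0.3·(-155) = 65.5
Highest Hurwicz score = 484 → III.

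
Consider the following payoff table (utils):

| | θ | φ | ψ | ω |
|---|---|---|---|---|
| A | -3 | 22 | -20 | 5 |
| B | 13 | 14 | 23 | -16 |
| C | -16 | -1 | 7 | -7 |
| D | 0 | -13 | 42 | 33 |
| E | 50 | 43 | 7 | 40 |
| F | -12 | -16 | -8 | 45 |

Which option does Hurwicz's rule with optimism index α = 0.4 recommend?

A: 0.4·22 + 0.6·(-20) = -3.2
B: 0.4·23 + 0.6·(-16) = -0.4
C: 0.4·7 + 0.6·(-16) = -6.8
D: 0.4·42 + 0.6·(-13) = 9
E: 0.4·50 + 0.6·7 = 24.2
F: 0.4·45 + 0.6·(-16) = 8.4
Highest Hurwicz score = 24.2 → E.

E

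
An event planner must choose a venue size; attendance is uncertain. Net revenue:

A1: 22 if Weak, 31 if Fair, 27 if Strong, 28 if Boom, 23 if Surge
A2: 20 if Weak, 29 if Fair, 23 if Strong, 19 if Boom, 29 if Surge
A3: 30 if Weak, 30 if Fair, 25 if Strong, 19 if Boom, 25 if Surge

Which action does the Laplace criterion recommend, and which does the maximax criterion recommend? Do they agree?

Row averages: A1=26.2, A2=24, A3=25.8
Highest average = 26.2 → A1.
Row maxima: A1=31, A2=29, A3=30
Best best-case = 31 → A1.

laplace → A1; maximax → A1 (agree)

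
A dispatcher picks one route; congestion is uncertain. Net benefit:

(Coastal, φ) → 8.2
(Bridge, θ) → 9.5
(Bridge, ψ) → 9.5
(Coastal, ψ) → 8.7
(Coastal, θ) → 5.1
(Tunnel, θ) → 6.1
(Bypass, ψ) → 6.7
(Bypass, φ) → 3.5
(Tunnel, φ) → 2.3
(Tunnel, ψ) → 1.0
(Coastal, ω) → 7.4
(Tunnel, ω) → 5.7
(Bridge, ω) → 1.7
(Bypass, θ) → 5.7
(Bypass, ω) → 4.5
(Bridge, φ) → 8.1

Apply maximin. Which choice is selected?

Coastal

Row minima: Bridge=1.7, Bypass=3.5, Coastal=5.1, Tunnel=1.0
Best worst-case = 5.1 → Coastal.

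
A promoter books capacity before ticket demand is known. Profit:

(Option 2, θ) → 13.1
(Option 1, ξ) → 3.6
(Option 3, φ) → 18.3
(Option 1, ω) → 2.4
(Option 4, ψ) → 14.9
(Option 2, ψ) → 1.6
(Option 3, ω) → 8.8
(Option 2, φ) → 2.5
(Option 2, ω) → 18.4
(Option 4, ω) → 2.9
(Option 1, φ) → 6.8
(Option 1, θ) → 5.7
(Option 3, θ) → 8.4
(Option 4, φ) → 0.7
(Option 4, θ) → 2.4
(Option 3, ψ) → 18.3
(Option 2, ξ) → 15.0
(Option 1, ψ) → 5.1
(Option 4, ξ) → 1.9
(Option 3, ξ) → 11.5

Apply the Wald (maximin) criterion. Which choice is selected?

Row minima: Option 1=2.4, Option 2=1.6, Option 3=8.4, Option 4=0.7
Best worst-case = 8.4 → Option 3.

Option 3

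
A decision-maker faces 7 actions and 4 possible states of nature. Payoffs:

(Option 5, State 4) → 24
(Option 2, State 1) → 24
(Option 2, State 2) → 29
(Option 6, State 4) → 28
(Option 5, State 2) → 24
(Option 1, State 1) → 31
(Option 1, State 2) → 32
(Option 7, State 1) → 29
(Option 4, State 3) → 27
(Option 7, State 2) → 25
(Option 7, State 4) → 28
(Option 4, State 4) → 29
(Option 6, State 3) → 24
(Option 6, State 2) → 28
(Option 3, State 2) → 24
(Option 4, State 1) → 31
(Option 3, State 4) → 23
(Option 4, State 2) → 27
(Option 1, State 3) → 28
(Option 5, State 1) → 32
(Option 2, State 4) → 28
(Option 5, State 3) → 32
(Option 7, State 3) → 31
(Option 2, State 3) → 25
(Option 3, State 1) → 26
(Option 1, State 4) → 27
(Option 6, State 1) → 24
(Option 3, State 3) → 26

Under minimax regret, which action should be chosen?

Option 1

Column bests: State 1=32, State 2=32, State 3=32, State 4=29.
Option 1 regrets: 1, 0, 4, 2 → max 4
Option 2 regrets: 8, 3, 7, 1 → max 8
Option 3 regrets: 6, 8, 6, 6 → max 8
Option 4 regrets: 1, 5, 5, 0 → max 5
Option 5 regrets: 0, 8, 0, 5 → max 8
Option 6 regrets: 8, 4, 8, 1 → max 8
Option 7 regrets: 3, 7, 1, 1 → max 7
Smallest max regret = 4 → Option 1.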